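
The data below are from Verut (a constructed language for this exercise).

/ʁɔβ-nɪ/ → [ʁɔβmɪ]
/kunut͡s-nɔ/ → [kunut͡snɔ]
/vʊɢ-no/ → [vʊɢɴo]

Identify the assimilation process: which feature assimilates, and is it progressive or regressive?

The segment that alternates is /n/, which surfaces as [m] when adjacent to /β/.
The change alveolar → bilabial matches the place of the preceding /β/, identifying this as place assimilation.
Manner and voice are unchanged, so the assimilation is partial, not total.
The same holds elsewhere in the data: /n/ → [ɴ] after /ɢ/ (alveolar → uvular, matching uvular) — only place changes, and always toward the preceding segment.
Nothing changes in [kunut͡snɔ]: there the adjacent consonants already agree in place (/n/ and /t͡s/ are both alveolar), so this form is consistent with the same rule.
Since the segment that changes follows the conditioning segment, the assimilation is progressive.

progressive place assimilation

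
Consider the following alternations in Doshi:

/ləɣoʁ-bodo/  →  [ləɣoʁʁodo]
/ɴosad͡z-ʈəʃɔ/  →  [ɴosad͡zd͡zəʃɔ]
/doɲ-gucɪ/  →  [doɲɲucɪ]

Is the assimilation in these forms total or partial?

Underlying /b/ is realised as [ʁ] next to /ʁ/; /ʁ/ itself does not change.
The output [ʁ] is identical to the trigger /ʁ/ — every feature (place, manner, voicing) has been copied — so this is total assimilation.
The other forms behave the same way: /ʈ/ → [d͡z] after /d͡z/; /g/ → [ɲ] after /ɲ/ — in each case the output is a copy of the preceding consonant.

total assimilation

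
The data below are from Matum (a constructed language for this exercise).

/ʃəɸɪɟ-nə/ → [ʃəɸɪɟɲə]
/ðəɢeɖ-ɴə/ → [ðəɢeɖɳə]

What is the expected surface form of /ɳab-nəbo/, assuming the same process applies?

The data show progressive place assimilation: /n/ → [ɲ] after /ɟ/; /ɴ/ → [ɳ] after /ɖ/. In each pair only place changes, matching the preceding consonant, while manner and voice stay constant.
The rule targets /n/ (voiced alveolar nasal), which sits after the trigger /b/ (bilabial).
The voiced bilabial nasal is [m], so /n/ → [m].

[ɳabməbo]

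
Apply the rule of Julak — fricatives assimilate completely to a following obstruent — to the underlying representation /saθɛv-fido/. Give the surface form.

/v/ is the segment targeted by the rule; it sits immediately before /f/, so it assimilates completely and surfaces as [f].

[saθɛffido]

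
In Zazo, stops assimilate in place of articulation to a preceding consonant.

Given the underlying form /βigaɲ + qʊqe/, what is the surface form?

/q/ is a voiceless uvular stop. The preceding trigger /ɲ/ is palatal, so /q/ must become palatal as well.
Changing only its place to palatal gives [c] — the voiceless palatal stop.

[βigaɲcʊqe]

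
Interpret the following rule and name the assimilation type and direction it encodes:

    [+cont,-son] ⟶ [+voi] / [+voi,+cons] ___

progressive voicing assimilation

The structural change is [+voi], and the conditioning segment [+voi,+cons] (a voiced consonant) is itself voiced, so the target comes to share the voicing of its neighbour — voicing assimilation.
The conditioning segment sits to the left of the focus bar, meaning the trigger precedes the segment that changes — progressive assimilation.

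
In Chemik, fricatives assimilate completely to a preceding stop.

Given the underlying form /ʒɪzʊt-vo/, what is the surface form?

[ʒɪzʊtto]

/v/ is the segment targeted by the rule; it sits immediately after /t/, so it assimilates completely and surfaces as [t].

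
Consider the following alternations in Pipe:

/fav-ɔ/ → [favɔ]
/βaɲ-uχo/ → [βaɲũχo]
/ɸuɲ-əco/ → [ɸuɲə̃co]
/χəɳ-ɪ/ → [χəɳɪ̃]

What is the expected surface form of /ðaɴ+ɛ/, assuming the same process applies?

[ðaɴɛ̃]

The data show progressive nasality assimilation (vowel nasalisation): /u/ → [ũ] after /ɲ/; /ə/ → [ə̃] after /ɲ/; /ɪ/ → [ɪ̃] after /ɳ/ — a vowel is nasalised by an immediately preceding nasal consonant.
No change occurs in [favɔ] because the vowel at the boundary is adjacent to an oral consonant, not a nasal (/ɔ/ next to /v/).
/ɛ/ sits next to the nasal /ɴ/ and is therefore nasalised to [ɛ̃].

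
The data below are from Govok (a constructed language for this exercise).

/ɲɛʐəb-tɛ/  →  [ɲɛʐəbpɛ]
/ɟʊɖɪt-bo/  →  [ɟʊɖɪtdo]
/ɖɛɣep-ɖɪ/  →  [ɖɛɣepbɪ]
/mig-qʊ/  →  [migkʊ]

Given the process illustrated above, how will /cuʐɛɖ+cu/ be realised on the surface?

The data show progressive place assimilation: /t/ → [p] after /b/; /b/ → [d] after /t/; /ɖ/ → [b] after /p/; /q/ → [k] after /g/. In each pair only place changes, matching the preceding consonant, while manner and voice stay constant.
/c/ is a voiceless palatal stop. The preceding trigger /ɖ/ is retroflex, so /c/ must become retroflex as well.
The voiceless retroflex stop is [ʈ], so /c/ → [ʈ].

[cuʐɛɖʈu]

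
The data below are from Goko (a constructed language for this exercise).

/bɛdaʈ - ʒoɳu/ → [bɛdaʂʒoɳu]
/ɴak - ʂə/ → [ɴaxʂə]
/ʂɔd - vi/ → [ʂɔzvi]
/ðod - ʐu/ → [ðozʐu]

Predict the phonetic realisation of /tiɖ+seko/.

[tiʐseko]

The data show regressive manner assimilation: /ʈ/ → [ʂ] before /ʒ/; /k/ → [x] before /ʂ/; /d/ → [z] before /v/; /d/ → [z] before /ʐ/. In each pair only manner changes, matching the following consonant, while place and voice stay constant.
/ɖ/ is a voiced retroflex stop. The following trigger /s/ is a fricative, so /ɖ/ must become a fricative as well.
A voiced retroflex fricative is [ʐ], so the surface segment is [ʐ].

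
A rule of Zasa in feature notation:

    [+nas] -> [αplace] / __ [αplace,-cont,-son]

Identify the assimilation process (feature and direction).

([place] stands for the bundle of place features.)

regressive place assimilation

The shared variable α links the value of the place features (abbreviated [place]) on the target to the same value on the neighbouring segment, so place is the feature that assimilates.
Since the environment is written after the underscore, the trigger follows the target; the direction is regressive.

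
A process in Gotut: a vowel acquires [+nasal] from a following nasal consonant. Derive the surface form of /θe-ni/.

/e/ sits next to the nasal /n/ and is therefore nasalised to [ẽ].

[θẽni]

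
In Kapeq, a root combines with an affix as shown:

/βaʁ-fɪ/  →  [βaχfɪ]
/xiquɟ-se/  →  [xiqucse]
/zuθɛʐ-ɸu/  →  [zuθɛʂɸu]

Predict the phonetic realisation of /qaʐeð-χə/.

[qaʐeθχə]

The data show regressive voicing assimilation: /ʁ/ → [χ] before /f/; /ɟ/ → [c] before /s/; /ʐ/ → [ʂ] before /ɸ/. In each pair only voicing changes, matching the following consonant, while place and manner stay constant.
/ð/ is a voiced dental fricative. The following trigger /χ/ is voiceless, so /ð/ must become voiceless as well.
Changing only its voicing to voiceless gives [θ] — the voiceless dental fricative.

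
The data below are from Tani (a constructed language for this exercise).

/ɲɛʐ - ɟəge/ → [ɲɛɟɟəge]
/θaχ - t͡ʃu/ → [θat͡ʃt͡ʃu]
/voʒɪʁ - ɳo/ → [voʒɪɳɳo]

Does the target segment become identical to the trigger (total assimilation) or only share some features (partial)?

The segment that alternates is /ʐ/, which surfaces as [ɟ] when adjacent to /ɟ/.
The output [ɟ] is identical to the trigger /ɟ/ — every feature (place, manner, voicing) has been copied — so this is total assimilation.
The other forms behave the same way: /χ/ → [t͡ʃ] before /t͡ʃ/; /ʁ/ → [ɳ] before /ɳ/ — in each case the output is a copy of the following consonant.

total assimilation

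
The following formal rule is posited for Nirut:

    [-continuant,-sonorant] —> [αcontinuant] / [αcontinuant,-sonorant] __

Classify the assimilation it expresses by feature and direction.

progressive manner assimilation

The shared variable α links the value of [continuant] on the target to that of the neighbouring obstruent. [continuant] distinguishes stops from fricatives — a manner-of-articulation feature — so this is manner assimilation.
The conditioning segment sits to the left of the focus bar, meaning the trigger precedes the segment that changes — progressive assimilation.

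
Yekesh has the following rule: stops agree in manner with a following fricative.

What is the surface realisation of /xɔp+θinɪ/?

[xɔɸθinɪ]

/p/ is a voiceless bilabial stop. The following trigger /θ/ is a fricative, so /p/ must become a fricative as well.
Changing only its manner to fricative gives [ɸ] — the voiceless bilabial fricative.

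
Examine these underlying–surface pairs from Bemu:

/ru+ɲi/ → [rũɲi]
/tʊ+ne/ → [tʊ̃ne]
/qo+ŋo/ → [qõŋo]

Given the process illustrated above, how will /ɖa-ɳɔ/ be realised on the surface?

The data show regressive nasality assimilation (vowel nasalisation): /u/ → [ũ] before /ɲ/; /ʊ/ → [ʊ̃] before /n/; /o/ → [õ] before /ŋ/ — a vowel is nasalised by an immediately following nasal consonant.
The vowel /a/ is adjacent to the following nasal /ɳ/, so it acquires [+nasal] and surfaces as [ã].

[ɖãɳɔ]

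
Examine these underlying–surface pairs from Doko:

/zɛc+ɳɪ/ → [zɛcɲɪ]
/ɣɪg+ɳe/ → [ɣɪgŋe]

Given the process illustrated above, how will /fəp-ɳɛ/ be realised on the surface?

The data show progressive place assimilation: /ɳ/ → [ɲ] after /c/; /ɳ/ → [ŋ] after /g/. In each pair only place changes, matching the preceding consonant, while manner and voice stay constant.
The rule targets /ɳ/ (voiced retroflex nasal), which sits after the trigger /p/ (bilabial).
Changing only its place to bilabial gives [m] — the voiced bilabial nasal.

[fəpmɛ]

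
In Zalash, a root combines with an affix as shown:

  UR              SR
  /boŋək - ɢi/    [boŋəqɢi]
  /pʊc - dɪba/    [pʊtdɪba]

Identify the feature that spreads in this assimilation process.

The segment that alternates is /k/, which surfaces as [q] when adjacent to /ɢ/.
/k/ is velar while /ɢ/ is uvular; the output [q] is uvular, matching the trigger — so the feature that spreads is place.
The other alternating form patterns the same way: /c/ → [t] before /d/ (palatal → alveolar, matching alveolar) — only place changes, and always toward the following segment.

place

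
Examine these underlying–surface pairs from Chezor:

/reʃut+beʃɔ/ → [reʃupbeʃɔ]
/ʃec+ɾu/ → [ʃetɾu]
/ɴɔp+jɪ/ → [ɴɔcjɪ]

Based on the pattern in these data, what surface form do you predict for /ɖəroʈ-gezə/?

The data show regressive place assimilation: /t/ → [p] before /b/; /c/ → [t] before /ɾ/; /p/ → [c] before /j/. In each pair only place changes, matching the following consonant, while manner and voice stay constant.
The rule targets /ʈ/ (voiceless retroflex stop), which sits before the trigger /g/ (velar).
Changing only its place to velar gives [k] — the voiceless velar stop.

[ɖərokgezə]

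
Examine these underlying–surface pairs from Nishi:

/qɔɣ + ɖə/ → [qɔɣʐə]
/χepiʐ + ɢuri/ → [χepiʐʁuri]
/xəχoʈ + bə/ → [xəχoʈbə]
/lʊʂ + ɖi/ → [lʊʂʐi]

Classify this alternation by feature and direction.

progressive manner assimilation

Underlying /ɖ/ is realised as [ʐ] next to /ɣ/; /ɣ/ itself does not change.
The change stop → fricative matches the manner of the preceding /ɣ/, identifying this as manner assimilation.
Place and voice are unchanged, so the assimilation is partial, not total.
The same holds elsewhere in the data: /ɢ/ → [ʁ] after /ʐ/ (stop → fricative, matching a fricative); /ɖ/ → [ʐ] after /ʂ/ (stop → fricative, matching a fricative) — only manner changes, and always toward the preceding segment.
Nothing changes in [xəχoʈbə]: there the adjacent consonants already agree in manner (/b/ and /ʈ/ are both stops), so this form is consistent with the same rule.
The trigger is the preceding segment, so the direction is progressive (perseverative).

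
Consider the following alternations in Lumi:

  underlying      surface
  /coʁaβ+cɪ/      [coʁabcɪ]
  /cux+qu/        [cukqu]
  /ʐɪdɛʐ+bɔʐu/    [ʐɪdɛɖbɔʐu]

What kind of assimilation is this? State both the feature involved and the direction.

regressive manner assimilation

Underlying /β/ is realised as [b] next to /c/; /c/ itself does not change.
/β/ is a fricative while /c/ is a stop; the output [b] is a stop, matching the trigger — so the feature that spreads is manner.
Place and voice are unchanged, so the assimilation is partial, not total.
The same holds elsewhere in the data: /x/ → [k] before /q/ (fricative → stop, matching a stop); /ʐ/ → [ɖ] before /b/ (fricative → stop, matching a stop) — only manner changes, and always toward the following segment.
The trigger is the following segment, so the direction is regressive (anticipatory).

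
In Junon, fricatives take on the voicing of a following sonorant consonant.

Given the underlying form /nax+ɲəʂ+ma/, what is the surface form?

[naɣɲəʐma]

/x/ is a voiceless velar fricative. The following trigger /ɲ/ is voiced, so /x/ must become voiced as well.
Changing only its voicing to voiced gives [ɣ] — the voiced velar fricative.
The same rule applies at the second boundary: /ʂ/ → [ʐ] next to /m/.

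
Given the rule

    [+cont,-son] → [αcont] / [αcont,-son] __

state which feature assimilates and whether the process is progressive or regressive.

progressive manner assimilation

The shared variable α links the value of [cont] on the target to that of the neighbouring obstruent. [cont] distinguishes stops from fricatives — a manner-of-articulation feature — so this is manner assimilation.
The conditioning segment sits to the left of the focus bar, meaning the trigger precedes the segment that changes — progressive assimilation.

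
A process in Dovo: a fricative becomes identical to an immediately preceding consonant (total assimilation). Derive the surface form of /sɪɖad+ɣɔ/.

[sɪɖaddɔ]

/ɣ/ is the segment targeted by the rule; it sits immediately after /d/, so it assimilates completely and surfaces as [d].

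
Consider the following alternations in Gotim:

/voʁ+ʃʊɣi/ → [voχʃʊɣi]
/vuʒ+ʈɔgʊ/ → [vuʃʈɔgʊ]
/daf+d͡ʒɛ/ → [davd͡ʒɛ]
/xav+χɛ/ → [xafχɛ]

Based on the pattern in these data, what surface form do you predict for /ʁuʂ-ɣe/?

The data show regressive voicing assimilation: /ʁ/ → [χ] before /ʃ/; /ʒ/ → [ʃ] before /ʈ/; /f/ → [v] before /d͡ʒ/; /v/ → [f] before /χ/. In each pair only voicing changes, matching the following consonant, while place and manner stay constant.
/ʂ/ is a voiceless retroflex fricative. The following trigger /ɣ/ is voiced, so /ʂ/ must become voiced as well.
A voiced retroflex fricative is [ʐ], so the surface segment is [ʐ].

[ʁuʐɣe]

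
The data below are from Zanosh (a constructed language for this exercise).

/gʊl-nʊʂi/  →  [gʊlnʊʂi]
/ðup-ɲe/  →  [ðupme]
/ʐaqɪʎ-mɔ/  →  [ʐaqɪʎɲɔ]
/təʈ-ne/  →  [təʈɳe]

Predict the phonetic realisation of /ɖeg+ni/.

The data show progressive place assimilation: /ɲ/ → [m] after /p/; /m/ → [ɲ] after /ʎ/; /n/ → [ɳ] after /ʈ/. In each pair only place changes, matching the preceding consonant, while manner and voice stay constant.
No alternation appears in [gʊlnʊʂi]: there the adjacent consonants already agree in place (/n/ and /l/ are both alveolar), so this form is consistent with the same rule.
/n/ is a voiced alveolar nasal. The preceding trigger /g/ is velar, so /n/ must become velar as well.
Changing only its place to velar gives [ŋ] — the voiced velar nasal.

[ɖegŋi]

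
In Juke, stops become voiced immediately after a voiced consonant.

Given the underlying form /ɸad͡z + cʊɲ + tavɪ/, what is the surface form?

[ɸad͡zɟʊɲdavɪ]

/c/ is a voiceless palatal stop. The preceding trigger /d͡z/ is voiced, so /c/ must become voiced as well.
The voiced palatal stop is [ɟ], so /c/ → [ɟ].
At the second juncture, /t/ likewise becomes [d] adjacent to /ɲ/.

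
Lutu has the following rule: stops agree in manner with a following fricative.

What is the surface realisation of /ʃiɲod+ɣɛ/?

[ʃiɲozɣɛ]

/d/ is a voiced alveolar stop. The following trigger /ɣ/ is a fricative, so /d/ must become a fricative as well.
Changing only its manner to fricative gives [z] — the voiced alveolar fricative.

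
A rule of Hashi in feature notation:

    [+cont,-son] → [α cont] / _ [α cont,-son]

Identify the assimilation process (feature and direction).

regressive manner assimilation

The rule copies [cont] (continuancy) from the environment onto the target fricatives; since [±cont] encodes the stop/fricative manner contrast, the assimilating dimension is manner.
Since the environment is written after the underscore, the trigger follows the target; the direction is regressive.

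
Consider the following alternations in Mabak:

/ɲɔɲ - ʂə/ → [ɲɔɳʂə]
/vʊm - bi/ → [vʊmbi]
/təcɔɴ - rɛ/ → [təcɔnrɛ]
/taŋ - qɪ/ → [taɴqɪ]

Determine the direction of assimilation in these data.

The segment that alternates is /ɲ/, which surfaces as [ɳ] when adjacent to /ʂ/.
/ɲ/ is palatal while /ʂ/ is retroflex; the output [ɳ] is retroflex, matching the trigger — so the feature that spreads is place.
Checking the remaining alternations: /ɴ/ → [n] before /r/ (uvular → alveolar, matching alveolar); /ŋ/ → [ɴ] before /q/ (velar → uvular, matching uvular) — only place changes, and always toward the following segment.
No alternation appears in [vʊmbi]: there the adjacent consonants already agree in place (/m/ and /b/ are both bilabial), so this form is consistent with the same rule.
Since the segment that changes precedes the conditioning segment, the assimilation is regressive.

regressive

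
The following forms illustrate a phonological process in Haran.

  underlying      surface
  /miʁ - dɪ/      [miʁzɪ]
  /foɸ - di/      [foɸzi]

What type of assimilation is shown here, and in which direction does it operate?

Comparing underlying and surface forms, /d/ → [z] is the alternation; the neighbouring /ʁ/ is constant.
/d/ is a stop while /ʁ/ is a fricative; the output [z] is a fricative, matching the trigger — so the feature that spreads is manner.
Place and voice are unchanged, so the assimilation is partial, not total.
The other alternating form patterns the same way: /d/ → [z] after /ɸ/ (stop → fricative, matching a fricative) — only manner changes, and always toward the preceding segment.
Since the segment that changes follows the conditioning segment, the assimilation is progressive.

progressive manner assimilation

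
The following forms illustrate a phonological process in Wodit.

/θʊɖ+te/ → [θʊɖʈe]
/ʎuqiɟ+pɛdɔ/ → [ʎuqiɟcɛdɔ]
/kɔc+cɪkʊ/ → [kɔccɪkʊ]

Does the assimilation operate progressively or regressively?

The segment that alternates is /t/, which surfaces as [ʈ] when adjacent to /ɖ/.
/t/ is alveolar while /ɖ/ is retroflex; the output [ʈ] is retroflex, matching the trigger — so the feature that spreads is place.
Checking the remaining alternation: /p/ → [c] after /ɟ/ (bilabial → palatal, matching palatal) — only place changes, and always toward the preceding segment.
No alternation appears in [kɔccɪkʊ]: there the adjacent consonants already agree in place (/c/ and /c/ are both palatal), so this form is consistent with the same rule.
Since the segment that changes follows the conditioning segment, the assimilation is progressive.

progressive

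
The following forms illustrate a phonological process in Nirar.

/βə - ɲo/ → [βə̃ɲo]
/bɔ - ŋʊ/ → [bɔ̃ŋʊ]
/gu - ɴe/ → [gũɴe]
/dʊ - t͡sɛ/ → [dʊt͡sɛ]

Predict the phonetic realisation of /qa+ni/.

The data show regressive nasality assimilation (vowel nasalisation): /ə/ → [ə̃] before /ɲ/; /ɔ/ → [ɔ̃] before /ŋ/; /u/ → [ũ] before /ɴ/ — a vowel is nasalised by an immediately following nasal consonant.
No change occurs in [dʊt͡sɛ] because the vowel at the boundary is adjacent to an oral consonant, not a nasal (/ʊ/ next to /t͡s/).
The vowel /a/ is adjacent to the following nasal /n/, so it acquires [+nasal] and surfaces as [ã].

[qãni]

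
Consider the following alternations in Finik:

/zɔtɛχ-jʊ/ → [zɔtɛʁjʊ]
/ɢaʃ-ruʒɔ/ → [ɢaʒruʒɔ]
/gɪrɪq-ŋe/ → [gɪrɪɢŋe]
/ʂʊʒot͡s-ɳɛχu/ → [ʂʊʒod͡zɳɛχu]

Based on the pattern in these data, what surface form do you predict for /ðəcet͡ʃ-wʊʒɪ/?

The data show regressive voicing assimilation: /χ/ → [ʁ] before /j/; /ʃ/ → [ʒ] before /r/; /q/ → [ɢ] before /ŋ/; /t͡s/ → [d͡z] before /ɳ/. In each pair only voicing changes, matching the following consonant, while place and manner stay constant.
/t͡ʃ/ is a voiceless postalveolar affricate. The following trigger /w/ is voiced, so /t͡ʃ/ must become voiced as well.
A voiced postalveolar affricate is [d͡ʒ], so the surface segment is [d͡ʒ].

[ðəced͡ʒwʊʒɪ]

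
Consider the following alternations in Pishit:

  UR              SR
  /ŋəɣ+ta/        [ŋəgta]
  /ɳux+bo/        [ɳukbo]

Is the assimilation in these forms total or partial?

partial assimilation

Comparing underlying and surface forms, /ɣ/ → [g] is the alternation; the neighbouring /t/ is constant.
/ɣ/ is a fricative while /t/ is a stop; the output [g] is a stop, matching the trigger — so the feature that spreads is manner.
Place and voice are unchanged, so the assimilation is partial, not total.
Checking the remaining alternation: /x/ → [k] before /b/ (fricative → stop, matching a stop) — only manner changes, and always toward the following segment.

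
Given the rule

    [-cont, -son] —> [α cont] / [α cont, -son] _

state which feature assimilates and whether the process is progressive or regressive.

progressive manner assimilation

The shared variable α links the value of [cont] on the target to that of the neighbouring obstruent. [cont] distinguishes stops from fricatives — a manner-of-articulation feature — so this is manner assimilation.
Since the environment is written before the underscore, the trigger precedes the target; the direction is progressive.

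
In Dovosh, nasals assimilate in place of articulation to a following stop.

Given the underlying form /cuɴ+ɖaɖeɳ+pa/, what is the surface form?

[cuɳɖaɖempa]

/ɴ/ is a voiced uvular nasal. The following trigger /ɖ/ is retroflex, so /ɴ/ must become retroflex as well.
A voiced retroflex nasal is [ɳ], so the surface segment is [ɳ].
The same rule applies at the second boundary: /ɳ/ → [m] next to /p/.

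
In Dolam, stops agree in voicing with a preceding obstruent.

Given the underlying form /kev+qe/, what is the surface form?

The rule targets /q/ (voiceless uvular stop), which sits after the trigger /v/ (voiced).
A voiced uvular stop is [ɢ], so the surface segment is [ɢ].

[kevɢe]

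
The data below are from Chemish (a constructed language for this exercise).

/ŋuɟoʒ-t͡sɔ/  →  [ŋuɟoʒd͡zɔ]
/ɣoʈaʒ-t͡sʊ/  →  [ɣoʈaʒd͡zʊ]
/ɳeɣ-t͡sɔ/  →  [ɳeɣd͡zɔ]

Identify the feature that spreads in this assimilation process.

voicing

Comparing underlying and surface forms, /t͡s/ → [d͡z] is the alternation; the neighbouring /ʒ/ is constant.
/t͡s/ is voiceless while /ʒ/ is voiced; the output [d͡z] is voiced, matching the trigger — so the feature that spreads is voicing.
Checking the remaining alternation: /t͡s/ → [d͡z] after /ɣ/ (voiceless → voiced, matching voiced) — only voicing changes, and always toward the preceding segment.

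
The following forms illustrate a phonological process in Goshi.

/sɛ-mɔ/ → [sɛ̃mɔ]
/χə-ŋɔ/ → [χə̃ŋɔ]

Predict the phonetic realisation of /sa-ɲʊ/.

[sãɲʊ]

The data show regressive nasality assimilation (vowel nasalisation): /ɛ/ → [ɛ̃] before /m/; /ə/ → [ə̃] before /ŋ/ — a vowel is nasalised by an immediately following nasal consonant.
The vowel /a/ is adjacent to the following nasal /ɲ/, so it acquires [+nasal] and surfaces as [ã].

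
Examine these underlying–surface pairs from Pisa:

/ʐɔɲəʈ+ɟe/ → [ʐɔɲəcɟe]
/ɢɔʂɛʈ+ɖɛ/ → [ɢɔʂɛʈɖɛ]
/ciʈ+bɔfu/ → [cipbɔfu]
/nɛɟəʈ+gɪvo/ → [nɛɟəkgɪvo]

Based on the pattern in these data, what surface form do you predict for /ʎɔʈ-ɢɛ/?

The data show regressive place assimilation: /ʈ/ → [c] before /ɟ/; /ʈ/ → [p] before /b/; /ʈ/ → [k] before /g/. In each pair only place changes, matching the following consonant, while manner and voice stay constant.
Nothing changes in [ɢɔʂɛʈɖɛ]: there the adjacent consonants already agree in place (/ʈ/ and /ɖ/ are both retroflex), so this form is consistent with the same rule.
/ʈ/ is a voiceless retroflex stop. The following trigger /ɢ/ is uvular, so /ʈ/ must become uvular as well.
Changing only its place to uvular gives [q] — the voiceless uvular stop.

[ʎɔqɢɛ]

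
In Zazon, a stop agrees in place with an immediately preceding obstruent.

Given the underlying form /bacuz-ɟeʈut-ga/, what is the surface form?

[bacuzdeʈutda]

/ɟ/ is a voiced palatal stop. The preceding trigger /z/ is alveolar, so /ɟ/ must become alveolar as well.
Changing only its place to alveolar gives [d] — the voiced alveolar stop.
At the second juncture, /g/ likewise becomes [d] adjacent to /t/.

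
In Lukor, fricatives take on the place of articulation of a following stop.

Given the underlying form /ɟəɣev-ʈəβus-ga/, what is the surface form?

/v/ is a voiced labiodental fricative. The following trigger /ʈ/ is retroflex, so /v/ must become retroflex as well.
Changing only its place to retroflex gives [ʐ] — the voiced retroflex fricative.
At the second juncture, /s/ likewise becomes [x] adjacent to /g/.

[ɟəɣeʐʈəβuxga]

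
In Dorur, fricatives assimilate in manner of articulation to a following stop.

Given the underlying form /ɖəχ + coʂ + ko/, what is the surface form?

[ɖəqcoʈko]

The rule targets /χ/ (voiceless uvular fricative), which sits before the trigger /c/ (stop).
Changing only its manner to stop gives [q] — the voiceless uvular stop.
At the second juncture, /ʂ/ likewise becomes [ʈ] adjacent to /k/.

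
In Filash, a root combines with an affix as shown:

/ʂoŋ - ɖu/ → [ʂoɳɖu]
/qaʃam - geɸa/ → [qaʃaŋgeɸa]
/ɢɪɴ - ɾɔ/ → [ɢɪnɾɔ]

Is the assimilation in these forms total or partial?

The segment that alternates is /ŋ/, which surfaces as [ɳ] when adjacent to /ɖ/.
The change velar → retroflex matches the place of the following /ɖ/, identifying this as place assimilation.
Manner and voice are unchanged, so the assimilation is partial, not total.
The other alternating forms pattern the same way: /m/ → [ŋ] before /g/ (bilabial → velar, matching velar); /ɴ/ → [n] before /ɾ/ (uvular → alveolar, matching alveolar) — only place changes, and always toward the following segment.

partial assimilation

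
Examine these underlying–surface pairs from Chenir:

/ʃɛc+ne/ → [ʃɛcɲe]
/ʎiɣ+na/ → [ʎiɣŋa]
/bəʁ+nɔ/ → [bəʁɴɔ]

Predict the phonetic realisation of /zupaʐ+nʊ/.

[zupaʐɳʊ]

The data show progressive place assimilation: /n/ → [ɲ] after /c/; /n/ → [ŋ] after /ɣ/; /n/ → [ɴ] after /ʁ/. In each pair only place changes, matching the preceding consonant, while manner and voice stay constant.
/n/ is a voiced alveolar nasal. The preceding trigger /ʐ/ is retroflex, so /n/ must become retroflex as well.
The voiced retroflex nasal is [ɳ], so /n/ → [ɳ].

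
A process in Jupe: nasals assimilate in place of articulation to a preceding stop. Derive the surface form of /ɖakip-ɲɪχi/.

[ɖakipmɪχi]

/ɲ/ is a voiced palatal nasal. The preceding trigger /p/ is bilabial, so /ɲ/ must become bilabial as well.
The voiced bilabial nasal is [m], so /ɲ/ → [m].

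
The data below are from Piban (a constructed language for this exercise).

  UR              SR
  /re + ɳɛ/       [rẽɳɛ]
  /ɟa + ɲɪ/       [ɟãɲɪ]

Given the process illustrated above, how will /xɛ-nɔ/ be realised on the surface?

The data show regressive nasality assimilation (vowel nasalisation): /e/ → [ẽ] before /ɳ/; /a/ → [ã] before /ɲ/ — a vowel is nasalised by an immediately following nasal consonant.
/ɛ/ sits next to the nasal /n/ and is therefore nasalised to [ɛ̃].

[xɛ̃nɔ]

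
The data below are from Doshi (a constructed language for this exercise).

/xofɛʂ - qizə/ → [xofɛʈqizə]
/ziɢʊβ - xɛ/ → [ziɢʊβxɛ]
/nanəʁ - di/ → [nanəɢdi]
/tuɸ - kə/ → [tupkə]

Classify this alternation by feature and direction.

Comparing underlying and surface forms, /ʂ/ → [ʈ] is the alternation; the neighbouring /q/ is constant.
/ʂ/ is a fricative while /q/ is a stop; the output [ʈ] is a stop, matching the trigger — so the feature that spreads is manner.
Place and voice are unchanged, so the assimilation is partial, not total.
The same holds elsewhere in the data: /ʁ/ → [ɢ] before /d/ (fricative → stop, matching a stop); /ɸ/ → [p] before /k/ (fricative → stop, matching a stop) — only manner changes, and always toward the following segment.
No alternation appears in [ziɢʊβxɛ]: there the adjacent consonants already agree in manner (/β/ and /x/ are both fricatives), so this form is consistent with the same rule.
Since the segment that changes precedes the conditioning segment, the assimilation is regressive.

regressive manner assimilation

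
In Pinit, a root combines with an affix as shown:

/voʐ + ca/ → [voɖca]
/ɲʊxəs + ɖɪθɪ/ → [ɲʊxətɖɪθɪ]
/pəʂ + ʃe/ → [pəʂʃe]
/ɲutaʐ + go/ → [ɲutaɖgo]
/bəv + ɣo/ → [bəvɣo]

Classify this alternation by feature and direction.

regressive manner assimilation

Comparing underlying and surface forms, /ʐ/ → [ɖ] is the alternation; the neighbouring /c/ is constant.
/ʐ/ is a fricative while /c/ is a stop; the output [ɖ] is a stop, matching the trigger — so the feature that spreads is manner.
Place and voice are unchanged, so the assimilation is partial, not total.
Checking the remaining alternations: /s/ → [t] before /ɖ/ (fricative → stop, matching a stop); /ʐ/ → [ɖ] before /g/ (fricative → stop, matching a stop) — only manner changes, and always toward the following segment.
No alternation appears in [pəʂʃe], [bəvɣo]: there the adjacent consonants already agree in manner (/ʂ/ and /ʃ/ are both fricatives; /v/ and /ɣ/ are both fricatives), so these forms are consistent with the same rule.
The trigger is the following segment, so the direction is regressive (anticipatory).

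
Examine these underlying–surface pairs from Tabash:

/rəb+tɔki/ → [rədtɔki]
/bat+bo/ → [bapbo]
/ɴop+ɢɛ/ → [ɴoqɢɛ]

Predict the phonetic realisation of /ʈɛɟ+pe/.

[ʈɛbpe]

The data show regressive place assimilation: /b/ → [d] before /t/; /t/ → [p] before /b/; /p/ → [q] before /ɢ/. In each pair only place changes, matching the following consonant, while manner and voice stay constant.
The rule targets /ɟ/ (voiced palatal stop), which sits before the trigger /p/ (bilabial).
The voiced bilabial stop is [b], so /ɟ/ → [b].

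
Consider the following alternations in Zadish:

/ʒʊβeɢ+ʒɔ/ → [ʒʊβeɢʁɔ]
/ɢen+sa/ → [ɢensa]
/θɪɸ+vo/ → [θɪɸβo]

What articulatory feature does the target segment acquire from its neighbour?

The segment that alternates is /ʒ/, which surfaces as [ʁ] when adjacent to /ɢ/.
The change postalveolar → uvular matches the place of the preceding /ɢ/, identifying this as place assimilation.
The same holds elsewhere in the data: /v/ → [β] after /ɸ/ (labiodental → bilabial, matching bilabial) — only place changes, and always toward the preceding segment.
Nothing changes in [ɢensa]: there the adjacent consonants already agree in place (/s/ and /n/ are both alveolar), so this form is consistent with the same rule.

place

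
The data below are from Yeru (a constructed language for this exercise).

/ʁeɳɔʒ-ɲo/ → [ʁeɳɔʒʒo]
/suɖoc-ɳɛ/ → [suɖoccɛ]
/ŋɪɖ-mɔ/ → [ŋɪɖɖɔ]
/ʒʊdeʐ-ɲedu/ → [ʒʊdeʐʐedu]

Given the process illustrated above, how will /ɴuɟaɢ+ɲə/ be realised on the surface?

The data show progressive total assimilation (/ɲ/ → [ʒ] after /ʒ/; /ɳ/ → [c] after /c/; /m/ → [ɖ] after /ɖ/; /ɲ/ → [ʐ] after /ʐ/): in every case the target segment becomes identical to its preceding neighbour, copying more than a single feature.
/ɲ/ is the segment targeted by the rule; it sits immediately after /ɢ/, so it assimilates completely and surfaces as [ɢ].

[ɴuɟaɢɢə]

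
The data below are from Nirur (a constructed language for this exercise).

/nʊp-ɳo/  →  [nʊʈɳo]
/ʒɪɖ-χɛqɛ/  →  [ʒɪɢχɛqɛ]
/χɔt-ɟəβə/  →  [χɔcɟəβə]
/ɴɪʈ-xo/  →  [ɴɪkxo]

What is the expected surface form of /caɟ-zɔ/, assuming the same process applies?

The data show regressive place assimilation: /p/ → [ʈ] before /ɳ/; /ɖ/ → [ɢ] before /χ/; /t/ → [c] before /ɟ/; /ʈ/ → [k] before /x/. In each pair only place changes, matching the following consonant, while manner and voice stay constant.
The rule targets /ɟ/ (voiced palatal stop), which sits before the trigger /z/ (alveolar).
Changing only its place to alveolar gives [d] — the voiced alveolar stop.

[cadzɔ]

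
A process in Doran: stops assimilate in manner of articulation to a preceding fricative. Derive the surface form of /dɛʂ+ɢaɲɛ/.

/ɢ/ is a voiced uvular stop. The preceding trigger /ʂ/ is a fricative, so /ɢ/ must become a fricative as well.
Changing only its manner to fricative gives [ʁ] — the voiced uvular fricative.

[dɛʂʁaɲɛ]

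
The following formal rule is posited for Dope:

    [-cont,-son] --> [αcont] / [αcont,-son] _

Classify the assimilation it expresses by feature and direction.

progressive manner assimilation

The shared variable α links the value of [cont] on the target to that of the neighbouring obstruent. [cont] distinguishes stops from fricatives — a manner-of-articulation feature — so this is manner assimilation.
Since the environment is written before the underscore, the trigger precedes the target; the direction is progressive.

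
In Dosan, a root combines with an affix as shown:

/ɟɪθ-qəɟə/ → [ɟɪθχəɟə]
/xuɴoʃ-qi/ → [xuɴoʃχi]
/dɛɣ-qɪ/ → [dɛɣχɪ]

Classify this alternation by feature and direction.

Underlying /q/ is realised as [χ] next to /θ/; /θ/ itself does not change.
/q/ is a stop while /θ/ is a fricative; the output [χ] is a fricative, matching the trigger — so the feature that spreads is manner.
Place and voice are unchanged, so the assimilation is partial, not total.
The same holds elsewhere in the data: /q/ → [χ] after /ʃ/ (stop → fricative, matching a fricative); /q/ → [χ] after /ɣ/ (stop → fricative, matching a fricative) — only manner changes, and always toward the preceding segment.
The trigger is the preceding segment, so the direction is progressive (perseverative).

progressive manner assimilation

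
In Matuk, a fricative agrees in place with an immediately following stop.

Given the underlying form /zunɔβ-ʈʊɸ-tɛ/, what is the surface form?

/β/ is a voiced bilabial fricative. The following trigger /ʈ/ is retroflex, so /β/ must become retroflex as well.
The voiced retroflex fricative is [ʐ], so /β/ → [ʐ].
The same rule applies at the second boundary: /ɸ/ → [s] next to /t/.

[zunɔʐʈʊstɛ]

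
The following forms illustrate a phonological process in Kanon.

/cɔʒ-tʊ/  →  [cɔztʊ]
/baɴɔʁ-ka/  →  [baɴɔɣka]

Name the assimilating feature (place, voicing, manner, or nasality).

place

The segment that alternates is /ʒ/, which surfaces as [z] when adjacent to /t/.
The change postalveolar → alveolar matches the place of the following /t/, identifying this as place assimilation.
The same holds elsewhere in the data: /ʁ/ → [ɣ] before /k/ (uvular → velar, matching velar) — only place changes, and always toward the following segment.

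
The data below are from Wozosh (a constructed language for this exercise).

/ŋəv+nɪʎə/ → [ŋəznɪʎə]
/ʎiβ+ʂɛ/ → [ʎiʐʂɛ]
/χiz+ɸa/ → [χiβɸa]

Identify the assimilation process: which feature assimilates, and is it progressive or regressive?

Comparing underlying and surface forms, /v/ → [z] is the alternation; the neighbouring /n/ is constant.
The change labiodental → alveolar matches the place of the following /n/, identifying this as place assimilation.
Manner and voice are unchanged, so the assimilation is partial, not total.
The same holds elsewhere in the data: /β/ → [ʐ] before /ʂ/ (bilabial → retroflex, matching retroflex); /z/ → [β] before /ɸ/ (alveolar → bilabial, matching bilabial) — only place changes, and always toward the following segment.
The trigger is the following segment, so the direction is regressive (anticipatory).

regressive place assimilation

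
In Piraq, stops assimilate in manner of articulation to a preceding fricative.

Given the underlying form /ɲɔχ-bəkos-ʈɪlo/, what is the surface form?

/b/ is a voiced bilabial stop. The preceding trigger /χ/ is a fricative, so /b/ must become a fricative as well.
Changing only its manner to fricative gives [β] — the voiced bilabial fricative.
At the second juncture, /ʈ/ likewise becomes [ʂ] adjacent to /s/.

[ɲɔχβəkosʂɪlo]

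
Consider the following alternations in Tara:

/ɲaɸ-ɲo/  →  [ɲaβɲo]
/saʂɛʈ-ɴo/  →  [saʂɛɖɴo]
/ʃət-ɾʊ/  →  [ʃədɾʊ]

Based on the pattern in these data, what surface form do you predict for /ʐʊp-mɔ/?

The data show regressive voicing assimilation: /ɸ/ → [β] before /ɲ/; /ʈ/ → [ɖ] before /ɴ/; /t/ → [d] before /ɾ/. In each pair only voicing changes, matching the following consonant, while place and manner stay constant.
The rule targets /p/ (voiceless bilabial stop), which sits before the trigger /m/ (voiced).
The voiced bilabial stop is [b], so /p/ → [b].

[ʐʊbmɔ]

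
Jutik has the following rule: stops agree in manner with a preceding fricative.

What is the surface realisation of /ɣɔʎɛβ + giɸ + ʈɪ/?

[ɣɔʎɛβɣiɸʂɪ]

The rule targets /g/ (voiced velar stop), which sits after the trigger /β/ (fricative).
A voiced velar fricative is [ɣ], so the surface segment is [ɣ].
The same rule applies at the second boundary: /ʈ/ → [ʂ] next to /ɸ/.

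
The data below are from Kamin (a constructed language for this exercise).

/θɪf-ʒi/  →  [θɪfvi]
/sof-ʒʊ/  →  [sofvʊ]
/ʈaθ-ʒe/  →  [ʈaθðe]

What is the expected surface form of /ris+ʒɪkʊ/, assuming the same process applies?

[riszɪkʊ]

The data show progressive place assimilation: /ʒ/ → [v] after /f/; /ʒ/ → [ð] after /θ/. In each pair only place changes, matching the preceding consonant, while manner and voice stay constant.
The rule targets /ʒ/ (voiced postalveolar fricative), which sits after the trigger /s/ (alveolar).
A voiced alveolar fricative is [z], so the surface segment is [z].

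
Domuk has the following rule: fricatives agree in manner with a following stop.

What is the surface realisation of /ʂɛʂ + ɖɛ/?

/ʂ/ is a voiceless retroflex fricative. The following trigger /ɖ/ is a stop, so /ʂ/ must become a stop as well.
The voiceless retroflex stop is [ʈ], so /ʂ/ → [ʈ].

[ʂɛʈɖɛ]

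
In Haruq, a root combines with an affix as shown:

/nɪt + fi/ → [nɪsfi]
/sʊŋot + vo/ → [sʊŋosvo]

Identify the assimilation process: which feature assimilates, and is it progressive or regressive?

regressive manner assimilation

The segment that alternates is /t/, which surfaces as [s] when adjacent to /f/.
/t/ is a stop while /f/ is a fricative; the output [s] is a fricative, matching the trigger — so the feature that spreads is manner.
Place and voice are unchanged, so the assimilation is partial, not total.
The same holds elsewhere in the data: /t/ → [s] before /v/ (stop → fricative, matching a fricative) — only manner changes, and always toward the following segment.
Since the segment that changes precedes the conditioning segment, the assimilation is regressive.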